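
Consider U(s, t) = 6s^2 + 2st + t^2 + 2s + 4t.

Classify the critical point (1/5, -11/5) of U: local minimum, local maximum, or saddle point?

local minimum

The Hessian of U is constant: H = [[12, 2], [2, 2]].
det(H) = 12·2 − 2² = 20.
det(H) > 0 and tr(H) = 14 > 0, so H is positive definite and the point is a local minimum.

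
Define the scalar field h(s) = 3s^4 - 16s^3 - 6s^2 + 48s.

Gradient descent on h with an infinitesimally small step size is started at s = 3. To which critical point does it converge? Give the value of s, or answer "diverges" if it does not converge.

4

h'(s) = 12(s - 4)(s - 1)(s + 1), so h'(3) = -96.
Gradient descent moves in the -h' direction, i.e. s is increasing.
The nearest critical point in that direction is s = 4, where h'' = 180 > 0 (a local minimum). The iterate converges there.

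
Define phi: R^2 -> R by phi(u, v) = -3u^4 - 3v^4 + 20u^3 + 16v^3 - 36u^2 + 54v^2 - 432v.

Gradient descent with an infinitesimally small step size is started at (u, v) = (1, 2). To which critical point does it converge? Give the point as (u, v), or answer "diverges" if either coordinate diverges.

phi is separable, so gradient descent decouples: u follows -∂phi/∂u, v follows -∂phi/∂v.
∂phi/∂u = -12u(u - 3)(u - 2); at u=1 this is -24, so u increases.
∂phi/∂v = -12(v - 4)(v - 3)(v + 3); at v=2 this is -120, so v increases.
u converges to its nearest critical value 2 (a local min of the u-part); v converges to 3. The iterate converges to (2, 3).

(2, 3)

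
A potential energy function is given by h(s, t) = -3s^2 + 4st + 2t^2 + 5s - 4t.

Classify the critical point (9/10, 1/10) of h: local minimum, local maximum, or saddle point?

saddle point

The Hessian of h is constant: H = [[-6, 4], [4, 4]].
det(H) = (-6)·4 − 4² = -40.
Since det(H) < 0, H is indefinite and the critical point is a saddle point.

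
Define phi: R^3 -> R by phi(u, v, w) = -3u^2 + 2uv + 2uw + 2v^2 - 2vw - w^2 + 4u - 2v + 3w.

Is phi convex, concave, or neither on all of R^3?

phi is quadratic, so its Hessian is the constant matrix H = [[-6, 2, 2], [2, 4, -2], [2, -2, -2]].
Leading principal minors: -6, -28, 48.
Neither pattern holds ⇒ H is indefinite ⇒ neither convex nor concave.

neither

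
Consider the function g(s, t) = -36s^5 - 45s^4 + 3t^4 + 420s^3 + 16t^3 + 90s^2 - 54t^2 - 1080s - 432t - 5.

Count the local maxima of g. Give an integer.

2

g separates as a function of s plus a function of t, so ∇g=0 decouples.
∂g/∂s = -180(s - 2)(s - 1)(s + 1)(s + 3) = 0 at s ∈ {-3, -1, 1, 2}; ∂g/∂t = 12(t - 3)(t + 3)(t + 4) = 0 at t ∈ {-4, -3, 3}.
The Hessian is diagonal: diag(g_ss, g_tt). Second derivatives: g_ss(-3)=7200, g_ss(-1)=-2160, g_ss(1)=1440, g_ss(2)=-2700; g_tt(-4)=84, g_tt(-3)=-72, g_tt(3)=504.
Local maxima occur where both diagonal entries negative: (-1, -3), (2, -3). Count: 2.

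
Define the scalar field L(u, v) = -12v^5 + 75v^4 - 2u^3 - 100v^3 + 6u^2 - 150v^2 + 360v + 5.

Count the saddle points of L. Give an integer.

4

L separates as a function of u plus a function of v, so ∇L=0 decouples.
∂L/∂u = -6u(u - 2) = 0 at u ∈ {0, 2}; ∂L/∂v = -60(v - 3)(v - 2)(v - 1)(v + 1) = 0 at v ∈ {-1, 1, 2, 3}.
The Hessian is diagonal: diag(L_uu, L_vv). Second derivatives: L_uu(0)=12, L_uu(2)=-12; L_vv(-1)=1440, L_vv(1)=-240, L_vv(2)=180, L_vv(3)=-480.
Saddle points occur where the two diagonal entries have opposite signs: (0, 1), (0, 3), (2, -1), (2, 2). Count: 4.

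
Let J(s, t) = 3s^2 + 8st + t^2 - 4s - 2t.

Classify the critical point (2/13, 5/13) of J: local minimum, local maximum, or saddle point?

The Hessian of J is constant: H = [[6, 8], [8, 2]].
det(H) = 6·2 − 8² = -52.
Since det(H) < 0, H is indefinite and the critical point is a saddle point.

saddle point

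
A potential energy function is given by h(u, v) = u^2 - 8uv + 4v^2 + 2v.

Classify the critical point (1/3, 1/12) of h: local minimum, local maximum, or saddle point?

The Hessian of h is constant: H = [[2, -8], [-8, 8]].
det(H) = 2·8 − (-8)² = -48.
Since det(H) < 0, H is indefinite and the critical point is a saddle point.

saddle point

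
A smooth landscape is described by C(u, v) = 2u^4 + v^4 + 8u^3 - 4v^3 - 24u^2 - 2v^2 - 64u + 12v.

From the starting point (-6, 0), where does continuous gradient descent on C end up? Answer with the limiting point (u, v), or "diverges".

(-4, -1)

C is separable, so gradient descent decouples: u follows -∂C/∂u, v follows -∂C/∂v.
∂C/∂u = 8(u - 2)(u + 1)(u + 4); at u=-6 this is -640, so u increases.
∂C/∂v = 4(v - 3)(v - 1)(v + 1); at v=0 this is 12, so v decreases.
u converges to its nearest critical value -4 (a local min of the u-part); v converges to -1. The iterate converges to (-4, -1).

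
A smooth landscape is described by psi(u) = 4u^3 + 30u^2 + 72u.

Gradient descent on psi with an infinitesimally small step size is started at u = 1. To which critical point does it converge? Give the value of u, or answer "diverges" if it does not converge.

-2

psi'(u) = 12(u + 2)(u + 3), so psi'(1) = 144.
Gradient descent moves in the -psi' direction, i.e. u is decreasing.
The nearest critical point in that direction is u = -2, where psi'' = 12 > 0 (a local minimum). The iterate converges there.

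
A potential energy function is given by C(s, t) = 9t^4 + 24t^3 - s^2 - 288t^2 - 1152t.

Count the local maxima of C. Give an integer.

1

C separates as a function of s plus a function of t, so ∇C=0 decouples.
∂C/∂s = -2s = 0 at s ∈ {0}; ∂C/∂t = 36(t - 4)(t + 2)(t + 4) = 0 at t ∈ {-4, -2, 4}.
The Hessian is diagonal: diag(C_ss, C_tt). Second derivatives: C_ss(0)=-2; C_tt(-4)=576, C_tt(-2)=-432, C_tt(4)=1728.
Local maxima occur where both diagonal entries negative: (0, -2). Count: 1.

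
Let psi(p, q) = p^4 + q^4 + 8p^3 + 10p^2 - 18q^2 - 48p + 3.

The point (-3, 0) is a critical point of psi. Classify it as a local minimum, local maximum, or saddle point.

The mixed partial ∂²psi/∂p∂q is 0, so the Hessian at any point is diag(psi_pp, psi_qq) = diag(4(3p^2 + 12p + 5), 12(q^2 - 3)).
At (-3, 0): H = diag(-16, -36).
Both eigenvalues are negative, so H is negative definite: a local maximum.

local maximum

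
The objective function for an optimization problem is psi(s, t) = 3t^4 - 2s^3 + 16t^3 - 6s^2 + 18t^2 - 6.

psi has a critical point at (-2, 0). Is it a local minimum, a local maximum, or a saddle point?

local minimum

The mixed partial ∂²psi/∂s∂t is 0, so the Hessian at any point is diag(psi_ss, psi_tt) = diag(-12(s + 1), 12(3t^2 + 8t + 3)).
At (-2, 0): H = diag(12, 36).
Both eigenvalues are positive, so H is positive definite: a local minimum.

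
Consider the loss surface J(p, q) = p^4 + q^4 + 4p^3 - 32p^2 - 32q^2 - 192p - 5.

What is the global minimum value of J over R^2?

-1029

J(p,q) separates as A(p) + B(q) − 5, so its minimum is min A + min B − 5.
A'(p) = 4(p - 4)(p + 3)(p + 4) vanishes at p ∈ {-4, -3, 4}; B'(q) = 4q(q - 4)(q + 4) vanishes at q ∈ {-4, 0, 4}.
Local minima of A (where A''>0): A(-4)=256, A(4)=-768. Local minima of B: B(-4)=-256, B(4)=-256.
So the global minimum of J is A(4) + B(-4) − 5 = -768 − 256 − 5 = -1029, attained at (4, -4).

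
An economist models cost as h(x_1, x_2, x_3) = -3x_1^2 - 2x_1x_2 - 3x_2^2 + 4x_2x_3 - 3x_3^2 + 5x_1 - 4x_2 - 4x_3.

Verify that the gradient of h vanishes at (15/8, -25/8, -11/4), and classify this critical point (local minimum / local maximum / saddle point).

local maximum

∇h = (-6x_1 - 2x_2 + 5, -2x_1 - 6x_2 + 4x_3 - 4, 4x_2 - 6x_3 - 4); substituting (15/8, -25/8, -11/4) gives ∇h = (0, 0, 0), so (15/8, -25/8, -11/4) is indeed a critical point.
The Hessian is constant: H = [[-6, -2, 0], [-2, -6, 4], [0, 4, -6]].
Leading principal minors: Δ₁ = -6, Δ₂ = 32, Δ₃ = -96.
The minors alternate sign starting negative (−, +, −), so H is negative definite: a local maximum.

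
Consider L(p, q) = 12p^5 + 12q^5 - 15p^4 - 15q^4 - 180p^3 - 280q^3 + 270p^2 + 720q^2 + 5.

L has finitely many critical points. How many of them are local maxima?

L separates as a function of p plus a function of q, so ∇L=0 decouples.
∂L/∂p = 60p(p - 3)(p - 1)(p + 3) = 0 at p ∈ {-3, 0, 1, 3}; ∂L/∂q = 60q(q - 3)(q - 2)(q + 4) = 0 at q ∈ {-4, 0, 2, 3}.
The Hessian is diagonal: diag(L_pp, L_qq). Second derivatives: L_pp(-3)=-4320, L_pp(0)=540, L_pp(1)=-480, L_pp(3)=2160; L_qq(-4)=-10080, L_qq(0)=1440, L_qq(2)=-720, L_qq(3)=1260.
Local maxima occur where both diagonal entries negative: (-3, -4), (-3, 2), (1, -4), (1, 2). Count: 4.

4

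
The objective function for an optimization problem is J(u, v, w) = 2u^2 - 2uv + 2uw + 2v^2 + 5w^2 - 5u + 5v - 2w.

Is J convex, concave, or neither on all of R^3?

convex

J is quadratic, so its Hessian is the constant matrix H = [[4, -2, 2], [-2, 4, 0], [2, 0, 10]].
Leading principal minors: 4, 12, 104.
All positive ⇒ H ≻ 0 ⇒ convex.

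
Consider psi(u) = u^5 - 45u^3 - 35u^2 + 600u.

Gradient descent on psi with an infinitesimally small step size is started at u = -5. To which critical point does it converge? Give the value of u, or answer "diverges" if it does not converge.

diverges

psi'(u) = 5(u - 5)(u - 2)(u + 3)(u + 4), so psi'(-5) = 700.
Gradient descent moves in the -psi' direction, i.e. u is decreasing.
There is no critical point below u=-5, and psi' keeps the same sign, so the iterate runs off to −∞.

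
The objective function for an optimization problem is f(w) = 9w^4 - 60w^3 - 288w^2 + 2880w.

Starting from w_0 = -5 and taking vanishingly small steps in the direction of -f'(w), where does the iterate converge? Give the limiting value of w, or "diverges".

f'(w) = 36(w - 5)(w - 4)(w + 4), so f'(-5) = -3240.
Gradient descent moves in the -f' direction, i.e. w is increasing.
The nearest critical point in that direction is w = -4, where f'' = 2592 > 0 (a local minimum). The iterate converges there.

-4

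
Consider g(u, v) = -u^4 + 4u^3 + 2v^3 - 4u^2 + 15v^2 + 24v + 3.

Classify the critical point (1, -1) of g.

The mixed partial ∂²g/∂u∂v is 0, so the Hessian at any point is diag(g_uu, g_vv) = diag(4(-3u^2 + 6u - 2), 6(2v + 5)).
At (1, -1): H = diag(4, 18).
Both eigenvalues are positive, so H is positive definite: a local minimum.

local minimum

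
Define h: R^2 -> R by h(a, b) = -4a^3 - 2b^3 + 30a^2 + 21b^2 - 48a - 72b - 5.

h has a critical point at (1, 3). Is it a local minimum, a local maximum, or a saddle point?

The mixed partial ∂²h/∂a∂b is 0, so the Hessian at any point is diag(h_aa, h_bb) = diag(12(-2a + 5), 6(-2b + 7)).
At (1, 3): H = diag(36, 6).
Both eigenvalues are positive, so H is positive definite: a local minimum.

local minimum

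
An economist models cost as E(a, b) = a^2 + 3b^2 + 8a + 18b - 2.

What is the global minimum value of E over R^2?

E(a,b) separates as P(a) + Q(b) − 2, so its minimum is min P + min Q − 2.
P'(a) = 2a + 8 vanishes at a ∈ {-4}; Q'(b) = 6b + 18 vanishes at b ∈ {-3}.
Local minima of P (where P''>0): P(-4)=-16. Local minima of Q: Q(-3)=-27.
So the global minimum of E is P(-4) + Q(-3) − 2 = -16 − 27 − 2 = -45, attained at (-4, -3).

-45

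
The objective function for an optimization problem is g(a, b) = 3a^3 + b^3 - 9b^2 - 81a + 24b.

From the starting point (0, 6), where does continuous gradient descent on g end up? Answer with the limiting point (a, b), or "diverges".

g is separable, so gradient descent decouples: a follows -∂g/∂a, b follows -∂g/∂b.
∂g/∂a = 9(a - 3)(a + 3); at a=0 this is -81, so a increases.
∂g/∂b = 3(b - 4)(b - 2); at b=6 this is 24, so b decreases.
a converges to its nearest critical value 3 (a local min of the a-part); b converges to 4. The iterate converges to (3, 4).

(3, 4)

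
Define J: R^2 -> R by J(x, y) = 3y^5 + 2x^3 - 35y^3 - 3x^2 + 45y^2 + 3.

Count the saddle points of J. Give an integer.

J separates as a function of x plus a function of y, so ∇J=0 decouples.
∂J/∂x = 6x(x - 1) = 0 at x ∈ {0, 1}; ∂J/∂y = 15y(y - 2)(y - 1)(y + 3) = 0 at y ∈ {-3, 0, 1, 2}.
The Hessian is diagonal: diag(J_xx, J_yy). Second derivatives: J_xx(0)=-6, J_xx(1)=6; J_yy(-3)=-900, J_yy(0)=90, J_yy(1)=-60, J_yy(2)=150.
Saddle points occur where the two diagonal entries have opposite signs: (0, 0), (0, 2), (1, -3), (1, 1). Count: 4.

4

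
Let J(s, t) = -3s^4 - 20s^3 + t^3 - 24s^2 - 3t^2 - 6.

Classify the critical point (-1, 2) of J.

local minimum

The mixed partial ∂²J/∂s∂t is 0, so the Hessian at any point is diag(J_ss, J_tt) = diag(-12(3s^2 + 10s + 4), 6(t - 1)).
At (-1, 2): H = diag(36, 6).
Both eigenvalues are positive, so H is positive definite: a local minimum.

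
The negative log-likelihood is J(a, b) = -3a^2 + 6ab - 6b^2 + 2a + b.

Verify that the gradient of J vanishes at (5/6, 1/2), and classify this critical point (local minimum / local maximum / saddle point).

local maximum

∇J = (-6a + 6b + 2, 6a - 12b + 1); substituting (5/6, 1/2) gives ∇J = (0, 0), so (5/6, 1/2) is indeed a critical point.
The Hessian of J is constant: H = [[-6, 6], [6, -12]].
det(H) = (-6)·(-12) − 6² = 36.
det(H) > 0 and tr(H) = -18 < 0, so H is negative definite and the point is a local maximum.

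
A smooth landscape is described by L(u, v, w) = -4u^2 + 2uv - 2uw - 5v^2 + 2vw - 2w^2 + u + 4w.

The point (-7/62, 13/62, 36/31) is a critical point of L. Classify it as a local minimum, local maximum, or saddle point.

local maximum

The Hessian is constant: H = [[-8, 2, -2], [2, -10, 2], [-2, 2, -4]].
Leading principal minors: Δ₁ = -8, Δ₂ = 76, Δ₃ = -248.
The minors alternate sign starting negative (−, +, −), so H is negative definite: a local maximum.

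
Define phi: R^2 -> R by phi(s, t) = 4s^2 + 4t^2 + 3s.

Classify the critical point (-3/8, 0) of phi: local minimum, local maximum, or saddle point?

local minimum

The Hessian of phi is constant: H = [[8, 0], [0, 8]].
det(H) = 8·8 − 0² = 64.
det(H) > 0 and tr(H) = 16 > 0, so H is positive definite and the point is a local minimum.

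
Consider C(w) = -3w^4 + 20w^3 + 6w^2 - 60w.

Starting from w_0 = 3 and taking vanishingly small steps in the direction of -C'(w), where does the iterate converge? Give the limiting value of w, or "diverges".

C'(w) = -12(w - 5)(w - 1)(w + 1), so C'(3) = 192.
Gradient descent moves in the -C' direction, i.e. w is decreasing.
The nearest critical point in that direction is w = 1, where C'' = 96 > 0 (a local minimum). The iterate converges there.

1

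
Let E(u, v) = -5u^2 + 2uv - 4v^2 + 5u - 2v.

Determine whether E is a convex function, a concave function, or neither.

concave

E is quadratic, so its Hessian is the constant matrix H = [[-10, 2], [2, -8]].
det(H) = 76, tr(H) = -18.
det(H) > 0 and tr(H) < 0, so H is negative definite everywhere: concave.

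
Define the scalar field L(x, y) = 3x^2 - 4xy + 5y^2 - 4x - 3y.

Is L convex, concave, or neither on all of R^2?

convex

L is quadratic, so its Hessian is the constant matrix H = [[6, -4], [-4, 10]].
det(H) = 44, tr(H) = 16.
det(H) > 0 and tr(H) > 0, so H is positive definite everywhere: convex.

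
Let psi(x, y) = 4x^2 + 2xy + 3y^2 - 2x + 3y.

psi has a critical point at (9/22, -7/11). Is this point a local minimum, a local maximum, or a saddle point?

The Hessian of psi is constant: H = [[8, 2], [2, 6]].
det(H) = 8·6 − 2² = 44.
det(H) > 0 and tr(H) = 14 > 0, so H is positive definite and the point is a local minimum.

local minimum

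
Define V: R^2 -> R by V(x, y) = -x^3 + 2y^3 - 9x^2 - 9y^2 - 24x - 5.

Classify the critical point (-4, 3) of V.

local minimum

The mixed partial ∂²V/∂x∂y is 0, so the Hessian at any point is diag(V_xx, V_yy) = diag(-6(x + 3), 6(2y - 3)).
At (-4, 3): H = diag(6, 18).
Both eigenvalues are positive, so H is positive definite: a local minimum.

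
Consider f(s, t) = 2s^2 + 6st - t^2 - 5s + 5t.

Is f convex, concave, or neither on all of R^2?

f is quadratic, so its Hessian is the constant matrix H = [[4, 6], [6, -2]].
det(H) = -44, tr(H) = 2.
det(H) < 0, so H is indefinite: neither convex nor concave.

neither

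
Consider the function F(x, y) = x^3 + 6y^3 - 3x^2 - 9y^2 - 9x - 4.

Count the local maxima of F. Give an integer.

F separates as a function of x plus a function of y, so ∇F=0 decouples.
∂F/∂x = 3(x - 3)(x + 1) = 0 at x ∈ {-1, 3}; ∂F/∂y = 18y(y - 1) = 0 at y ∈ {0, 1}.
The Hessian is diagonal: diag(F_xx, F_yy). Second derivatives: F_xx(-1)=-12, F_xx(3)=12; F_yy(0)=-18, F_yy(1)=18.
Local maxima occur where both diagonal entries negative: (-1, 0). Count: 1.

1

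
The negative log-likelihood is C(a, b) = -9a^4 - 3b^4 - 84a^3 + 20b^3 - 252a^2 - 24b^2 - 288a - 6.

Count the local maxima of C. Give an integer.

4

C separates as a function of a plus a function of b, so ∇C=0 decouples.
∂C/∂a = -36(a + 1)(a + 2)(a + 4) = 0 at a ∈ {-4, -2, -1}; ∂C/∂b = -12b(b - 4)(b - 1) = 0 at b ∈ {0, 1, 4}.
The Hessian is diagonal: diag(C_aa, C_bb). Second derivatives: C_aa(-4)=-216, C_aa(-2)=72, C_aa(-1)=-108; C_bb(0)=-48, C_bb(1)=36, C_bb(4)=-144.
Local maxima occur where both diagonal entries negative: (-4, 0), (-4, 4), (-1, 0), (-1, 4). Count: 4.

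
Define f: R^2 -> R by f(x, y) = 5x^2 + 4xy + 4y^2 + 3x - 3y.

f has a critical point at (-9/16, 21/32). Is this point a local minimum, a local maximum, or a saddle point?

The Hessian of f is constant: H = [[10, 4], [4, 8]].
det(H) = 10·8 − 4² = 64.
det(H) > 0 and tr(H) = 18 > 0, so H is positive definite and the point is a local minimum.

local minimum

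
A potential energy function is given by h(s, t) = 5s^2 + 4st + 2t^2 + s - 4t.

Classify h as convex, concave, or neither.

convex

h is quadratic, so its Hessian is the constant matrix H = [[10, 4], [4, 4]].
det(H) = 24, tr(H) = 14.
det(H) > 0 and tr(H) > 0, so H is positive definite everywhere: convex.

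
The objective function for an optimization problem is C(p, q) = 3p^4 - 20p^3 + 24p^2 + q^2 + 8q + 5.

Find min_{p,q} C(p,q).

-139

C(p,q) separates as A(p) + B(q) + 5, so its minimum is min A + min B + 5.
A'(p) = 12p(p - 4)(p - 1) vanishes at p ∈ {0, 1, 4}; B'(q) = 2q + 8 vanishes at q ∈ {-4}.
Local minima of A (where A''>0): A(0)=0, A(4)=-128. Local minima of B: B(-4)=-16.
So the global minimum of C is A(4) + B(-4) + 5 = -128 − 16 + 5 = -139, attained at (4, -4).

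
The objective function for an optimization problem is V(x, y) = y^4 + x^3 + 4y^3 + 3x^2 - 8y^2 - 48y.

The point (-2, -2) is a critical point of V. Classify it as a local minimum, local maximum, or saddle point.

local maximum

The mixed partial ∂²V/∂x∂y is 0, so the Hessian at any point is diag(V_xx, V_yy) = diag(6(x + 1), 4(3y^2 + 6y - 4)).
At (-2, -2): H = diag(-6, -16).
Both eigenvalues are negative, so H is negative definite: a local maximum.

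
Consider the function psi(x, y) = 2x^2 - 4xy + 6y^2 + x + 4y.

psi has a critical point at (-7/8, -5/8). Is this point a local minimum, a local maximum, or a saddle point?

The Hessian of psi is constant: H = [[4, -4], [-4, 12]].
det(H) = 4·12 − (-4)² = 32.
det(H) > 0 and tr(H) = 16 > 0, so H is positive definite and the point is a local minimum.

local minimum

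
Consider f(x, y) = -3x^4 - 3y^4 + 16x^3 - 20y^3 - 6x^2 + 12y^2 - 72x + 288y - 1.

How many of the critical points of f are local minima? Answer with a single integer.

f separates as a function of x plus a function of y, so ∇f=0 decouples.
∂f/∂x = -12(x - 3)(x - 2)(x + 1) = 0 at x ∈ {-1, 2, 3}; ∂f/∂y = -12(y - 2)(y + 3)(y + 4) = 0 at y ∈ {-4, -3, 2}.
The Hessian is diagonal: diag(f_xx, f_yy). Second derivatives: f_xx(-1)=-144, f_xx(2)=36, f_xx(3)=-48; f_yy(-4)=-72, f_yy(-3)=60, f_yy(2)=-360.
Local minima occur where both diagonal entries positive: (2, -3). Count: 1.

1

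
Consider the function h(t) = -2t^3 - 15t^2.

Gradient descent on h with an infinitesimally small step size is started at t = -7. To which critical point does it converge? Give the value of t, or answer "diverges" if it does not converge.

h'(t) = -6t(t + 5), so h'(-7) = -84.
Gradient descent moves in the -h' direction, i.e. t is increasing.
The nearest critical point in that direction is t = -5, where h'' = 30 > 0 (a local minimum). The iterate converges there.

-5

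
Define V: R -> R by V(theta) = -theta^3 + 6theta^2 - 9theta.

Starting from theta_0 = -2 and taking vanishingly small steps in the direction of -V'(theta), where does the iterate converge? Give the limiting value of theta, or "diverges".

V'(theta) = -3(theta - 3)(theta - 1), so V'(-2) = -45.
Gradient descent moves in the -V' direction, i.e. theta is increasing.
The nearest critical point in that direction is theta = 1, where V'' = 6 > 0 (a local minimum). The iterate converges there.

1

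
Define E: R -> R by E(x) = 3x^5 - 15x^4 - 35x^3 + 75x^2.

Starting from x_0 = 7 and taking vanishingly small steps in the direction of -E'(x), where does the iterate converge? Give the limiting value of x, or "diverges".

E'(x) = 15x(x - 5)(x - 1)(x + 2), so E'(7) = 11340.
Gradient descent moves in the -E' direction, i.e. x is decreasing.
The nearest critical point in that direction is x = 5, where E'' = 2100 > 0 (a local minimum). The iterate converges there.

5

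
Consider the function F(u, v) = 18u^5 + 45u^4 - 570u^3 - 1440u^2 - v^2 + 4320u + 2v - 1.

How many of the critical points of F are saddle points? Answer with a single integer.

2

F separates as a function of u plus a function of v, so ∇F=0 decouples.
∂F/∂u = 90(u - 4)(u - 1)(u + 3)(u + 4) = 0 at u ∈ {-4, -3, 1, 4}; ∂F/∂v = -2(v - 1) = 0 at v ∈ {1}.
The Hessian is diagonal: diag(F_uu, F_vv). Second derivatives: F_uu(-4)=-3600, F_uu(-3)=2520, F_uu(1)=-5400, F_uu(4)=15120; F_vv(1)=-2.
Saddle points occur where the two diagonal entries have opposite signs: (-3, 1), (4, 1). Count: 2.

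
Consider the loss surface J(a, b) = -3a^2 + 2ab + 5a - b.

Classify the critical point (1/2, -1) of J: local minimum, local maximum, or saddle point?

The Hessian of J is constant: H = [[-6, 2], [2, 0]].
det(H) = (-6)·0 − 2² = -4.
Since det(H) < 0, H is indefinite and the critical point is a saddle point.

saddle point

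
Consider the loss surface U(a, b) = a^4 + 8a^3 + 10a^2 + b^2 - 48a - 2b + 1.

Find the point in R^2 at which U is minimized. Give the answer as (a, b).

(1, 1)

U(a,b) separates as P(a) + Q(b) + 1, so its minimum is min P + min Q + 1.
P'(a) = 4(a - 1)(a + 3)(a + 4) vanishes at a ∈ {-4, -3, 1}; Q'(b) = 2b - 2 vanishes at b ∈ {1}.
Local minima of P (where P''>0): P(-4)=96, P(1)=-29. Local minima of Q: Q(1)=-1.
So the global minimum of U is P(1) + Q(1) + 1 = -29 − 1 + 1 = -29, attained at (1, 1).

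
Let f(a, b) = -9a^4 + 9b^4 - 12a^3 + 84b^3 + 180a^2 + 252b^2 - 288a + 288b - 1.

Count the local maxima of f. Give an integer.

2

f separates as a function of a plus a function of b, so ∇f=0 decouples.
∂f/∂a = -36(a - 2)(a - 1)(a + 4) = 0 at a ∈ {-4, 1, 2}; ∂f/∂b = 36(b + 1)(b + 2)(b + 4) = 0 at b ∈ {-4, -2, -1}.
The Hessian is diagonal: diag(f_aa, f_bb). Second derivatives: f_aa(-4)=-1080, f_aa(1)=180, f_aa(2)=-216; f_bb(-4)=216, f_bb(-2)=-72, f_bb(-1)=108.
Local maxima occur where both diagonal entries negative: (-4, -2), (2, -2). Count: 2.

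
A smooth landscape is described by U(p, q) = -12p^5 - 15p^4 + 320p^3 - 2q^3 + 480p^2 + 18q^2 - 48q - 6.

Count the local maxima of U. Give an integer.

2

U separates as a function of p plus a function of q, so ∇U=0 decouples.
∂U/∂p = -60p(p - 4)(p + 1)(p + 4) = 0 at p ∈ {-4, -1, 0, 4}; ∂U/∂q = -6(q - 4)(q - 2) = 0 at q ∈ {2, 4}.
The Hessian is diagonal: diag(U_pp, U_qq). Second derivatives: U_pp(-4)=5760, U_pp(-1)=-900, U_pp(0)=960, U_pp(4)=-9600; U_qq(2)=12, U_qq(4)=-12.
Local maxima occur where both diagonal entries negative: (-1, 4), (4, 4). Count: 2.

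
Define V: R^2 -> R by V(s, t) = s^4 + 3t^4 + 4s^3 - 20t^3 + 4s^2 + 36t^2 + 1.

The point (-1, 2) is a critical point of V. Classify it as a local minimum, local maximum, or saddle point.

local maximum

The mixed partial ∂²V/∂s∂t is 0, so the Hessian at any point is diag(V_ss, V_tt) = diag(4(3s^2 + 6s + 2), 12(3t^2 - 10t + 6)).
At (-1, 2): H = diag(-4, -24).
Both eigenvalues are negative, so H is negative definite: a local maximum.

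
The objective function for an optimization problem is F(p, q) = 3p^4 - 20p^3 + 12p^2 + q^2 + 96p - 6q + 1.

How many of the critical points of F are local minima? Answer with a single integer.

F separates as a function of p plus a function of q, so ∇F=0 decouples.
∂F/∂p = 12(p - 4)(p - 2)(p + 1) = 0 at p ∈ {-1, 2, 4}; ∂F/∂q = 2(q - 3) = 0 at q ∈ {3}.
The Hessian is diagonal: diag(F_pp, F_qq). Second derivatives: F_pp(-1)=180, F_pp(2)=-72, F_pp(4)=120; F_qq(3)=2.
Local minima occur where both diagonal entries positive: (-1, 3), (4, 3). Count: 2.

2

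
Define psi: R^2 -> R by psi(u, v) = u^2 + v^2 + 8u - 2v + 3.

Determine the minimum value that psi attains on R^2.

-14

psi(u,v) separates as P(u) + Q(v) + 3, so its minimum is min P + min Q + 3.
P'(u) = 2u + 8 vanishes at u ∈ {-4}; Q'(v) = 2v - 2 vanishes at v ∈ {1}.
Local minima of P (where P''>0): P(-4)=-16. Local minima of Q: Q(1)=-1.
So the global minimum of psi is P(-4) + Q(1) + 3 = -16 − 1 + 3 = -14, attained at (-4, 1).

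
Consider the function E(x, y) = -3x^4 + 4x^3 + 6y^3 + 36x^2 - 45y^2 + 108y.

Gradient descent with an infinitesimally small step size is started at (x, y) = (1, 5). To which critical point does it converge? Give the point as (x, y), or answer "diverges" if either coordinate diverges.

E is separable, so gradient descent decouples: x follows -∂E/∂x, y follows -∂E/∂y.
∂E/∂x = -12x(x - 3)(x + 2); at x=1 this is 72, so x decreases.
∂E/∂y = 18(y - 3)(y - 2); at y=5 this is 108, so y decreases.
x converges to its nearest critical value 0 (a local min of the x-part); y converges to 3. The iterate converges to (0, 3).

(0, 3)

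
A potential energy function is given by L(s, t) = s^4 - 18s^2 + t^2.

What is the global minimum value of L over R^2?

L(s,t) separates as P(s) + Q(t), so its minimum is min P + min Q.
P'(s) = 4s(s - 3)(s + 3) vanishes at s ∈ {-3, 0, 3}; Q'(t) = 2t vanishes at t ∈ {0}.
Local minima of P (where P''>0): P(-3)=-81, P(3)=-81. Local minima of Q: Q(0)=0.
So the global minimum of L is P(-3) + Q(0) = -81 + 0 = -81, attained at (-3, 0).

-81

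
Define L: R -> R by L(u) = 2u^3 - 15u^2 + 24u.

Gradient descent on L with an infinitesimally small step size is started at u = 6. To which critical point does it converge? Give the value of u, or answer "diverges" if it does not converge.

4

L'(u) = 6(u - 4)(u - 1), so L'(6) = 60.
Gradient descent moves in the -L' direction, i.e. u is decreasing.
The nearest critical point in that direction is u = 4, where L'' = 18 > 0 (a local minimum). The iterate converges there.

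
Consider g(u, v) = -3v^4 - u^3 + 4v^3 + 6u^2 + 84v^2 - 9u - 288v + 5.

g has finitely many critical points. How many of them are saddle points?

3

g separates as a function of u plus a function of v, so ∇g=0 decouples.
∂g/∂u = -3(u - 3)(u - 1) = 0 at u ∈ {1, 3}; ∂g/∂v = -12(v - 3)(v - 2)(v + 4) = 0 at v ∈ {-4, 2, 3}.
The Hessian is diagonal: diag(g_uu, g_vv). Second derivatives: g_uu(1)=6, g_uu(3)=-6; g_vv(-4)=-504, g_vv(2)=72, g_vv(3)=-84.
Saddle points occur where the two diagonal entries have opposite signs: (1, -4), (1, 3), (3, 2). Count: 3.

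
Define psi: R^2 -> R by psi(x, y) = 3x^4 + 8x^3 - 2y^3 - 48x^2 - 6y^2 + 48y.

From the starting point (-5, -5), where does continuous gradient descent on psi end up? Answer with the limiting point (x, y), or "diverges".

(-4, -4)

psi is separable, so gradient descent decouples: x follows -∂psi/∂x, y follows -∂psi/∂y.
∂psi/∂x = 12x(x - 2)(x + 4); at x=-5 this is -420, so x increases.
∂psi/∂y = -6(y - 2)(y + 4); at y=-5 this is -42, so y increases.
x converges to its nearest critical value -4 (a local min of the x-part); y converges to -4. The iterate converges to (-4, -4).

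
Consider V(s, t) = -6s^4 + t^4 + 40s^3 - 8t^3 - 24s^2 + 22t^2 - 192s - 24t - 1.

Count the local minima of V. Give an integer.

V separates as a function of s plus a function of t, so ∇V=0 decouples.
∂V/∂s = -24(s - 4)(s - 2)(s + 1) = 0 at s ∈ {-1, 2, 4}; ∂V/∂t = 4(t - 3)(t - 2)(t - 1) = 0 at t ∈ {1, 2, 3}.
The Hessian is diagonal: diag(V_ss, V_tt). Second derivatives: V_ss(-1)=-360, V_ss(2)=144, V_ss(4)=-240; V_tt(1)=8, V_tt(2)=-4, V_tt(3)=8.
Local minima occur where both diagonal entries positive: (2, 1), (2, 3). Count: 2.

2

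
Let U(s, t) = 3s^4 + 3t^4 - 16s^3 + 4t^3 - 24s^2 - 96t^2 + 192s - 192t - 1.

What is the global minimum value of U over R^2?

U(s,t) separates as P(s) + Q(t) − 1, so its minimum is min P + min Q − 1.
P'(s) = 12(s - 4)(s - 2)(s + 2) vanishes at s ∈ {-2, 2, 4}; Q'(t) = 12(t - 4)(t + 1)(t + 4) vanishes at t ∈ {-4, -1, 4}.
Local minima of P (where P''>0): P(-2)=-304, P(4)=128. Local minima of Q: Q(-4)=-256, Q(4)=-1280.
So the global minimum of U is P(-2) + Q(4) − 1 = -304 − 1280 − 1 = -1585, attained at (-2, 4).

-1585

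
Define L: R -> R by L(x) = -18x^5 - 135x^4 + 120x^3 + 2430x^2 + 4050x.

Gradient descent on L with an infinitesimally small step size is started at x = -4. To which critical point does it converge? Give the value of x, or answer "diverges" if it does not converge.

L'(x) = -90(x - 3)(x + 1)(x + 3)(x + 5), so L'(-4) = 1890.
Gradient descent moves in the -L' direction, i.e. x is decreasing.
The nearest critical point in that direction is x = -5, where L'' = 5760 > 0 (a local minimum). The iterate converges there.

-5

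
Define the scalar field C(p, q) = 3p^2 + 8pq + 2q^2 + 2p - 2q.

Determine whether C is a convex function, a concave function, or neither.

neither

C is quadratic, so its Hessian is the constant matrix H = [[6, 8], [8, 4]].
det(H) = -40, tr(H) = 10.
det(H) < 0, so H is indefinite: neither convex nor concave.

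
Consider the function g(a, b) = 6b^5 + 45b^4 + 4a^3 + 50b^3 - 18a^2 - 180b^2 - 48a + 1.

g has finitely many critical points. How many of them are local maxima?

g separates as a function of a plus a function of b, so ∇g=0 decouples.
∂g/∂a = 12(a - 4)(a + 1) = 0 at a ∈ {-1, 4}; ∂g/∂b = 30b(b - 1)(b + 3)(b + 4) = 0 at b ∈ {-4, -3, 0, 1}.
The Hessian is diagonal: diag(g_aa, g_bb). Second derivatives: g_aa(-1)=-60, g_aa(4)=60; g_bb(-4)=-600, g_bb(-3)=360, g_bb(0)=-360, g_bb(1)=600.
Local maxima occur where both diagonal entries negative: (-1, -4), (-1, 0). Count: 2.

2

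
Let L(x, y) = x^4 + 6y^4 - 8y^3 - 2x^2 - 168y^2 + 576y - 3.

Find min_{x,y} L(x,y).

-2948

L(x,y) separates as P(x) + Q(y) − 3, so its minimum is min P + min Q − 3.
P'(x) = 4x(x - 1)(x + 1) vanishes at x ∈ {-1, 0, 1}; Q'(y) = 24(y - 3)(y - 2)(y + 4) vanishes at y ∈ {-4, 2, 3}.
Local minima of P (where P''>0): P(-1)=-1, P(1)=-1. Local minima of Q: Q(-4)=-2944, Q(3)=486.
So the global minimum of L is P(-1) + Q(-4) − 3 = -1 − 2944 − 3 = -2948, attained at (-1, -4).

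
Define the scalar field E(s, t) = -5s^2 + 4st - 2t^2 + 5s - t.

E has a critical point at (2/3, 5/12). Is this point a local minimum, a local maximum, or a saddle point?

The Hessian of E is constant: H = [[-10, 4], [4, -4]].
det(H) = (-10)·(-4) − 4² = 24.
det(H) > 0 and tr(H) = -14 < 0, so H is negative definite and the point is a local maximum.

local maximum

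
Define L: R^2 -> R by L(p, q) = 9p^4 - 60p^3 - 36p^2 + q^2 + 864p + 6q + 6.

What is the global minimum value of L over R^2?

L(p,q) separates as A(p) + B(q) + 6, so its minimum is min A + min B + 6.
A'(p) = 36(p - 4)(p - 3)(p + 2) vanishes at p ∈ {-2, 3, 4}; B'(q) = 2q + 6 vanishes at q ∈ {-3}.
Local minima of A (where A''>0): A(-2)=-1248, A(4)=1344. Local minima of B: B(-3)=-9.
So the global minimum of L is A(-2) + B(-3) + 6 = -1248 − 9 + 6 = -1251, attained at (-2, -3).

-1251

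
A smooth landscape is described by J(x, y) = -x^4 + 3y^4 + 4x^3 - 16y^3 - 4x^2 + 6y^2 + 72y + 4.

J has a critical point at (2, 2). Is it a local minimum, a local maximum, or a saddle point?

local maximum

The mixed partial ∂²J/∂x∂y is 0, so the Hessian at any point is diag(J_xx, J_yy) = diag(4(-3x^2 + 6x - 2), 12(3y^2 - 8y + 1)).
At (2, 2): H = diag(-8, -36).
Both eigenvalues are negative, so H is negative definite: a local maximum.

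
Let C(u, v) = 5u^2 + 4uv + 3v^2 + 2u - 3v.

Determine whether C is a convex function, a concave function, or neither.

C is quadratic, so its Hessian is the constant matrix H = [[10, 4], [4, 6]].
det(H) = 44, tr(H) = 16.
det(H) > 0 and tr(H) > 0, so H is positive definite everywhere: convex.

convex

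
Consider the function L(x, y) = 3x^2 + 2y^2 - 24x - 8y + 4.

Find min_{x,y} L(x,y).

L(x,y) separates as P(x) + Q(y) + 4, so its minimum is min P + min Q + 4.
P'(x) = 6x - 24 vanishes at x ∈ {4}; Q'(y) = 4y - 8 vanishes at y ∈ {2}.
Local minima of P (where P''>0): P(4)=-48. Local minima of Q: Q(2)=-8.
So the global minimum of L is P(4) + Q(2) + 4 = -48 − 8 + 4 = -52, attained at (4, 2).

-52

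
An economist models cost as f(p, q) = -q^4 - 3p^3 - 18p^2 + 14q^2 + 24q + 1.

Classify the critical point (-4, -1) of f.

The mixed partial ∂²f/∂p∂q is 0, so the Hessian at any point is diag(f_pp, f_qq) = diag(-18(p + 2), 4(-3q^2 + 7)).
At (-4, -1): H = diag(36, 16).
Both eigenvalues are positive, so H is positive definite: a local minimum.

local minimum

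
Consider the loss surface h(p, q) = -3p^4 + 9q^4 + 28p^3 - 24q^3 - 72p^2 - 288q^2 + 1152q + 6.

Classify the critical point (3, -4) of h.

The mixed partial ∂²h/∂p∂q is 0, so the Hessian at any point is diag(h_pp, h_qq) = diag(12(-3p^2 + 14p - 12), 36(3q^2 - 4q - 16)).
At (3, -4): H = diag(36, 1728).
Both eigenvalues are positive, so H is positive definite: a local minimum.

local minimum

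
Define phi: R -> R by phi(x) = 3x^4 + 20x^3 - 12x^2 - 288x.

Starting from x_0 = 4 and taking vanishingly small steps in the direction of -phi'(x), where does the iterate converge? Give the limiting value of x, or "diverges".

phi'(x) = 12(x - 2)(x + 3)(x + 4), so phi'(4) = 1344.
Gradient descent moves in the -phi' direction, i.e. x is decreasing.
The nearest critical point in that direction is x = 2, where phi'' = 360 > 0 (a local minimum). The iterate converges there.

2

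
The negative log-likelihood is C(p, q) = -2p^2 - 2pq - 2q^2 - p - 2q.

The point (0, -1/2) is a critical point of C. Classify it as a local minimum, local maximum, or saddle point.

The Hessian of C is constant: H = [[-4, -2], [-2, -4]].
det(H) = (-4)·(-4) − (-2)² = 12.
det(H) > 0 and tr(H) = -8 < 0, so H is negative definite and the point is a local maximum.

local maximum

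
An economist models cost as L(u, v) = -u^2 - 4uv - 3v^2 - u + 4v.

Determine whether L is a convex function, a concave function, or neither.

neither

L is quadratic, so its Hessian is the constant matrix H = [[-2, -4], [-4, -6]].
det(H) = -4, tr(H) = -8.
det(H) < 0, so H is indefinite: neither convex nor concave.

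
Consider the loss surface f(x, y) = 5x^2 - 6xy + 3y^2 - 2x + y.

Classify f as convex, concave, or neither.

f is quadratic, so its Hessian is the constant matrix H = [[10, -6], [-6, 6]].
det(H) = 24, tr(H) = 16.
det(H) > 0 and tr(H) > 0, so H is positive definite everywhere: convex.

convex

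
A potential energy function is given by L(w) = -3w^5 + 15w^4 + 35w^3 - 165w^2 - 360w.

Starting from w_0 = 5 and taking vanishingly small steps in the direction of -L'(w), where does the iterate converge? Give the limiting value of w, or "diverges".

diverges

L'(w) = -15(w - 4)(w - 3)(w + 1)(w + 2), so L'(5) = -1260.
Gradient descent moves in the -L' direction, i.e. w is increasing.
There is no critical point above w=5, and L' keeps the same sign, so the iterate runs off to +∞.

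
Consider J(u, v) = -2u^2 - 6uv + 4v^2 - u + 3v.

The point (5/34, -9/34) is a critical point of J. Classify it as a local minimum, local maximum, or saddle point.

saddle point

The Hessian of J is constant: H = [[-4, -6], [-6, 8]].
det(H) = (-4)·8 − (-6)² = -68.
Since det(H) < 0, H is indefinite and the critical point is a saddle point.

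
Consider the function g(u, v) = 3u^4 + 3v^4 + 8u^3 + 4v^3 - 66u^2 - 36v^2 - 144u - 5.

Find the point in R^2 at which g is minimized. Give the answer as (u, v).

g(u,v) separates as P(u) + Q(v) − 5, so its minimum is min P + min Q − 5.
P'(u) = 12(u - 3)(u + 1)(u + 4) vanishes at u ∈ {-4, -1, 3}; Q'(v) = 12v(v - 2)(v + 3) vanishes at v ∈ {-3, 0, 2}.
Local minima of P (where P''>0): P(-4)=-224, P(3)=-567. Local minima of Q: Q(-3)=-189, Q(2)=-64.
So the global minimum of g is P(3) + Q(-3) − 5 = -567 − 189 − 5 = -761, attained at (3, -3).

(3, -3)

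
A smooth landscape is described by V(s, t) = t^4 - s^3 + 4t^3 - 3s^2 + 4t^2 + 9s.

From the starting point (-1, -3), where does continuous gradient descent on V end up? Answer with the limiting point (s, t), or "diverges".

(-3, -2)

V is separable, so gradient descent decouples: s follows -∂V/∂s, t follows -∂V/∂t.
∂V/∂s = -3(s - 1)(s + 3); at s=-1 this is 12, so s decreases.
∂V/∂t = 4t(t + 1)(t + 2); at t=-3 this is -24, so t increases.
s converges to its nearest critical value -3 (a local min of the s-part); t converges to -2. The iterate converges to (-3, -2).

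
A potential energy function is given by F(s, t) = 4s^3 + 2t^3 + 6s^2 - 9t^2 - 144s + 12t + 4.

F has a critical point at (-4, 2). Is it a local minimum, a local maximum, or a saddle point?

The mixed partial ∂²F/∂s∂t is 0, so the Hessian at any point is diag(F_ss, F_tt) = diag(12(2s + 1), 6(2t - 3)).
At (-4, 2): H = diag(-84, 6).
The eigenvalues have opposite signs, so H is indefinite: a saddle point.

saddle point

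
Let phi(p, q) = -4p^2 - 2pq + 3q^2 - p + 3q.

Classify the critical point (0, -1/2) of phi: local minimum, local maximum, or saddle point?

saddle point

The Hessian of phi is constant: H = [[-8, -2], [-2, 6]].
det(H) = (-8)·6 − (-2)² = -52.
Since det(H) < 0, H is indefinite and the critical point is a saddle point.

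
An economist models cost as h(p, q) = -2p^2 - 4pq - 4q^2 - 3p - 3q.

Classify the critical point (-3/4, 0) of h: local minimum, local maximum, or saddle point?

local maximum

The Hessian of h is constant: H = [[-4, -4], [-4, -8]].
det(H) = (-4)·(-8) − (-4)² = 16.
det(H) > 0 and tr(H) = -12 < 0, so H is negative definite and the point is a local maximum.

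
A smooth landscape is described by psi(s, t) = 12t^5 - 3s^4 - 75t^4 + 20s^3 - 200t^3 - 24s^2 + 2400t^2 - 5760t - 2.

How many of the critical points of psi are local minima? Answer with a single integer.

psi separates as a function of s plus a function of t, so ∇psi=0 decouples.
∂psi/∂s = -12s(s - 4)(s - 1) = 0 at s ∈ {0, 1, 4}; ∂psi/∂t = 60(t - 4)(t - 3)(t - 2)(t + 4) = 0 at t ∈ {-4, 2, 3, 4}.
The Hessian is diagonal: diag(psi_ss, psi_tt). Second derivatives: psi_ss(0)=-48, psi_ss(1)=36, psi_ss(4)=-144; psi_tt(-4)=-20160, psi_tt(2)=720, psi_tt(3)=-420, psi_tt(4)=960.
Local minima occur where both diagonal entries positive: (1, 2), (1, 4). Count: 2.

2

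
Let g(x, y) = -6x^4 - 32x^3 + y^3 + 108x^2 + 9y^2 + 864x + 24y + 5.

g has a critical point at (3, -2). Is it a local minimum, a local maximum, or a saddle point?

The mixed partial ∂²g/∂x∂y is 0, so the Hessian at any point is diag(g_xx, g_yy) = diag(24(-3x^2 - 8x + 9), 6(y + 3)).
At (3, -2): H = diag(-1008, 6).
The eigenvalues have opposite signs, so H is indefinite: a saddle point.

saddle point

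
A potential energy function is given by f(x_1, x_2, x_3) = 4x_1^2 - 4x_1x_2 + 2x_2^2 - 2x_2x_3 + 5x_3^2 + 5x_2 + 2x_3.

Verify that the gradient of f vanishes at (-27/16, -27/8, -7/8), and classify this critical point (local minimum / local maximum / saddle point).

∇f = (8x_1 - 4x_2, -4x_1 + 4x_2 - 2x_3 + 5, -2x_2 + 10x_3 + 2); substituting (-27/16, -27/8, -7/8) gives ∇f = (0, 0, 0), so (-27/16, -27/8, -7/8) is indeed a critical point.
The Hessian is constant: H = [[8, -4, 0], [-4, 4, -2], [0, -2, 10]].
Leading principal minors: Δ₁ = 8, Δ₂ = 16, Δ₃ = 128.
All leading minors are positive, so H is positive definite: a local minimum.

local minimum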